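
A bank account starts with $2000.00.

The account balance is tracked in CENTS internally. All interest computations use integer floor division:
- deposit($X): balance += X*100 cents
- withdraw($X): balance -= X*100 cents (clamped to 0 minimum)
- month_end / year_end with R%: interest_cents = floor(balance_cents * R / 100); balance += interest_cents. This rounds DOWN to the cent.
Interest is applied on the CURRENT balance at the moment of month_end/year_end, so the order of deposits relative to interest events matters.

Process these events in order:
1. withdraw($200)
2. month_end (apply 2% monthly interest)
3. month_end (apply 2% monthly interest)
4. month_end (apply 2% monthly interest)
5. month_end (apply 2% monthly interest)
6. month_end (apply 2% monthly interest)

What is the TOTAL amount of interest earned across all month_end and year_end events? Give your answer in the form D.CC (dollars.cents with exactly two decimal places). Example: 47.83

Answer: 187.33

Derivation:
After 1 (withdraw($200)): balance=$1800.00 total_interest=$0.00
After 2 (month_end (apply 2% monthly interest)): balance=$1836.00 total_interest=$36.00
After 3 (month_end (apply 2% monthly interest)): balance=$1872.72 total_interest=$72.72
After 4 (month_end (apply 2% monthly interest)): balance=$1910.17 total_interest=$110.17
After 5 (month_end (apply 2% monthly interest)): balance=$1948.37 total_interest=$148.37
After 6 (month_end (apply 2% monthly interest)): balance=$1987.33 total_interest=$187.33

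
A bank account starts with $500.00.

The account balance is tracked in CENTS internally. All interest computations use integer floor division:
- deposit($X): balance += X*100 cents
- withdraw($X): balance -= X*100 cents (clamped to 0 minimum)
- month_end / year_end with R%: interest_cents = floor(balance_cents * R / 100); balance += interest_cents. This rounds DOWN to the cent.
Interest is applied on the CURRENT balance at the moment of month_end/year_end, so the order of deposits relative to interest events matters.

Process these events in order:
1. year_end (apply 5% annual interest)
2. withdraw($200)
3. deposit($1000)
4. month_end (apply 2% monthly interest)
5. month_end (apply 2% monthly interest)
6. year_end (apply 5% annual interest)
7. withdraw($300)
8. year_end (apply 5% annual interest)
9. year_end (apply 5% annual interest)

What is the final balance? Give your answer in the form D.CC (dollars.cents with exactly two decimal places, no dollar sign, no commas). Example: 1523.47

Answer: 1265.06

Derivation:
After 1 (year_end (apply 5% annual interest)): balance=$525.00 total_interest=$25.00
After 2 (withdraw($200)): balance=$325.00 total_interest=$25.00
After 3 (deposit($1000)): balance=$1325.00 total_interest=$25.00
After 4 (month_end (apply 2% monthly interest)): balance=$1351.50 total_interest=$51.50
After 5 (month_end (apply 2% monthly interest)): balance=$1378.53 total_interest=$78.53
After 6 (year_end (apply 5% annual interest)): balance=$1447.45 total_interest=$147.45
After 7 (withdraw($300)): balance=$1147.45 total_interest=$147.45
After 8 (year_end (apply 5% annual interest)): balance=$1204.82 total_interest=$204.82
After 9 (year_end (apply 5% annual interest)): balance=$1265.06 total_interest=$265.06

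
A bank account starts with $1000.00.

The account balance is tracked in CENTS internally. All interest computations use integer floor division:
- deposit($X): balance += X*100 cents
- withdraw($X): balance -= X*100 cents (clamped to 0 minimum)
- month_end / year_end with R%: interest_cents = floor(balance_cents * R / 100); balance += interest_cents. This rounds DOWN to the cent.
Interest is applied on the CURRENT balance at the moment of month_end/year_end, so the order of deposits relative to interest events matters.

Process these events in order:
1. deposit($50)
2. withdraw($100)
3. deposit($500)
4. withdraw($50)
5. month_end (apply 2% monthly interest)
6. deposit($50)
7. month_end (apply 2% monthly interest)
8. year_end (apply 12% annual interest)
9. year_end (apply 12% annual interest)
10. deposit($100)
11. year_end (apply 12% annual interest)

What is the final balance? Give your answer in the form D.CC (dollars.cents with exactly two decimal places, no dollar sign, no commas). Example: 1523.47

After 1 (deposit($50)): balance=$1050.00 total_interest=$0.00
After 2 (withdraw($100)): balance=$950.00 total_interest=$0.00
After 3 (deposit($500)): balance=$1450.00 total_interest=$0.00
After 4 (withdraw($50)): balance=$1400.00 total_interest=$0.00
After 5 (month_end (apply 2% monthly interest)): balance=$1428.00 total_interest=$28.00
After 6 (deposit($50)): balance=$1478.00 total_interest=$28.00
After 7 (month_end (apply 2% monthly interest)): balance=$1507.56 total_interest=$57.56
After 8 (year_end (apply 12% annual interest)): balance=$1688.46 total_interest=$238.46
After 9 (year_end (apply 12% annual interest)): balance=$1891.07 total_interest=$441.07
After 10 (deposit($100)): balance=$1991.07 total_interest=$441.07
After 11 (year_end (apply 12% annual interest)): balance=$2229.99 total_interest=$679.99

Answer: 2229.99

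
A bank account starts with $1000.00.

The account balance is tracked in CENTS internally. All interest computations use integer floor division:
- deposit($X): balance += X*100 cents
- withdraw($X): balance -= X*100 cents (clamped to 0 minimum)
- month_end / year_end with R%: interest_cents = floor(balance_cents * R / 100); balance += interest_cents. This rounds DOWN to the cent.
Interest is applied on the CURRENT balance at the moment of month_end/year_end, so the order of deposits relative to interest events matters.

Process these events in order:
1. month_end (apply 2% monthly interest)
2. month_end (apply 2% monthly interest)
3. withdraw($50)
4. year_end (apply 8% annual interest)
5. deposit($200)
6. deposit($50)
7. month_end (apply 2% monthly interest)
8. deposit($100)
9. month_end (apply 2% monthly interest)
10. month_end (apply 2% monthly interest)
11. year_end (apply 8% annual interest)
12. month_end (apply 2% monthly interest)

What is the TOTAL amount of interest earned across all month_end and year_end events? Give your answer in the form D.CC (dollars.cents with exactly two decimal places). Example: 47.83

After 1 (month_end (apply 2% monthly interest)): balance=$1020.00 total_interest=$20.00
After 2 (month_end (apply 2% monthly interest)): balance=$1040.40 total_interest=$40.40
After 3 (withdraw($50)): balance=$990.40 total_interest=$40.40
After 4 (year_end (apply 8% annual interest)): balance=$1069.63 total_interest=$119.63
After 5 (deposit($200)): balance=$1269.63 total_interest=$119.63
After 6 (deposit($50)): balance=$1319.63 total_interest=$119.63
After 7 (month_end (apply 2% monthly interest)): balance=$1346.02 total_interest=$146.02
After 8 (deposit($100)): balance=$1446.02 total_interest=$146.02
After 9 (month_end (apply 2% monthly interest)): balance=$1474.94 total_interest=$174.94
After 10 (month_end (apply 2% monthly interest)): balance=$1504.43 total_interest=$204.43
After 11 (year_end (apply 8% annual interest)): balance=$1624.78 total_interest=$324.78
After 12 (month_end (apply 2% monthly interest)): balance=$1657.27 total_interest=$357.27

Answer: 357.27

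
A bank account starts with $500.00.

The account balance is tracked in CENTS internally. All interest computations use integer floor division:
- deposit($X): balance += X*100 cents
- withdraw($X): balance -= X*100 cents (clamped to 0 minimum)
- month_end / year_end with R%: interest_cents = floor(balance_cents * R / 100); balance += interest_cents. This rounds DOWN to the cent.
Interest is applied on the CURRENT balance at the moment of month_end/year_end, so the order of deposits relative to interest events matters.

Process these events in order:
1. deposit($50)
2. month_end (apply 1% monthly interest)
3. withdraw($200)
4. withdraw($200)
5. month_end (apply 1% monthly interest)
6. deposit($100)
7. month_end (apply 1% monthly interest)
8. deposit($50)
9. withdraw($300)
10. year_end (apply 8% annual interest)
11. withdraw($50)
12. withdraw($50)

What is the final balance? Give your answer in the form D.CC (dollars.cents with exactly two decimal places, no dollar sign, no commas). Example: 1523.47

Answer: 0.00

Derivation:
After 1 (deposit($50)): balance=$550.00 total_interest=$0.00
After 2 (month_end (apply 1% monthly interest)): balance=$555.50 total_interest=$5.50
After 3 (withdraw($200)): balance=$355.50 total_interest=$5.50
After 4 (withdraw($200)): balance=$155.50 total_interest=$5.50
After 5 (month_end (apply 1% monthly interest)): balance=$157.05 total_interest=$7.05
After 6 (deposit($100)): balance=$257.05 total_interest=$7.05
After 7 (month_end (apply 1% monthly interest)): balance=$259.62 total_interest=$9.62
After 8 (deposit($50)): balance=$309.62 total_interest=$9.62
After 9 (withdraw($300)): balance=$9.62 total_interest=$9.62
After 10 (year_end (apply 8% annual interest)): balance=$10.38 total_interest=$10.38
After 11 (withdraw($50)): balance=$0.00 total_interest=$10.38
After 12 (withdraw($50)): balance=$0.00 total_interest=$10.38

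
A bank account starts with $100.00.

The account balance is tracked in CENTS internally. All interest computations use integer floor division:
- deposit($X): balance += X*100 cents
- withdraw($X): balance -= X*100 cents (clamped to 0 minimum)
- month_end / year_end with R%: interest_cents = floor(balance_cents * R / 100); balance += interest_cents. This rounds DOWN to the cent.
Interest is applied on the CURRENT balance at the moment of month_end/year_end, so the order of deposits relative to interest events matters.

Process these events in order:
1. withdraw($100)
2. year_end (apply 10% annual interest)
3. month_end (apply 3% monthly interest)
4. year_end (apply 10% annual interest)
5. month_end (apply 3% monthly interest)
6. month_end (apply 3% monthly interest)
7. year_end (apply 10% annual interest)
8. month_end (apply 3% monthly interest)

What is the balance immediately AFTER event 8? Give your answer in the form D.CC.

After 1 (withdraw($100)): balance=$0.00 total_interest=$0.00
After 2 (year_end (apply 10% annual interest)): balance=$0.00 total_interest=$0.00
After 3 (month_end (apply 3% monthly interest)): balance=$0.00 total_interest=$0.00
After 4 (year_end (apply 10% annual interest)): balance=$0.00 total_interest=$0.00
After 5 (month_end (apply 3% monthly interest)): balance=$0.00 total_interest=$0.00
After 6 (month_end (apply 3% monthly interest)): balance=$0.00 total_interest=$0.00
After 7 (year_end (apply 10% annual interest)): balance=$0.00 total_interest=$0.00
After 8 (month_end (apply 3% monthly interest)): balance=$0.00 total_interest=$0.00

Answer: 0.00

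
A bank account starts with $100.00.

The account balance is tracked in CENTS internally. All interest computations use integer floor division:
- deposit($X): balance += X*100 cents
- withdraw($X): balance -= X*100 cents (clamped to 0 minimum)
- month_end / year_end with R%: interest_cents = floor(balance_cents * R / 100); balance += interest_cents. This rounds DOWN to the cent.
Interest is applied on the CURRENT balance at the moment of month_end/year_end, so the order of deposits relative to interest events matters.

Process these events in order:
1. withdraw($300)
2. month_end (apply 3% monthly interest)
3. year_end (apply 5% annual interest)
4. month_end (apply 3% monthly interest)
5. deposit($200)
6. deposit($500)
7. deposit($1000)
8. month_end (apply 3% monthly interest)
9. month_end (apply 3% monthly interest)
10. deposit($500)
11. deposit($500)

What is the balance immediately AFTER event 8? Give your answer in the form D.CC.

After 1 (withdraw($300)): balance=$0.00 total_interest=$0.00
After 2 (month_end (apply 3% monthly interest)): balance=$0.00 total_interest=$0.00
After 3 (year_end (apply 5% annual interest)): balance=$0.00 total_interest=$0.00
After 4 (month_end (apply 3% monthly interest)): balance=$0.00 total_interest=$0.00
After 5 (deposit($200)): balance=$200.00 total_interest=$0.00
After 6 (deposit($500)): balance=$700.00 total_interest=$0.00
After 7 (deposit($1000)): balance=$1700.00 total_interest=$0.00
After 8 (month_end (apply 3% monthly interest)): balance=$1751.00 total_interest=$51.00

Answer: 1751.00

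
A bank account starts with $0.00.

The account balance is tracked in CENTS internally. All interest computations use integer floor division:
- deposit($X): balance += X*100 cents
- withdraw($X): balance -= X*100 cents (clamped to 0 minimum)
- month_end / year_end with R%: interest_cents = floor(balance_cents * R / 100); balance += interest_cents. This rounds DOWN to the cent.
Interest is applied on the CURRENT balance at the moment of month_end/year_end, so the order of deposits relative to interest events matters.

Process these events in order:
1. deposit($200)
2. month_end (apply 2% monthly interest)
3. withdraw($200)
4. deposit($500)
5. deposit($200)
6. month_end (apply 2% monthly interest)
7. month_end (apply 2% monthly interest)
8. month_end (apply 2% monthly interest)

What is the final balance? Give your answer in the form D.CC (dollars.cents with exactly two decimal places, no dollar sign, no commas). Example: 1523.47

Answer: 747.08

Derivation:
After 1 (deposit($200)): balance=$200.00 total_interest=$0.00
After 2 (month_end (apply 2% monthly interest)): balance=$204.00 total_interest=$4.00
After 3 (withdraw($200)): balance=$4.00 total_interest=$4.00
After 4 (deposit($500)): balance=$504.00 total_interest=$4.00
After 5 (deposit($200)): balance=$704.00 total_interest=$4.00
After 6 (month_end (apply 2% monthly interest)): balance=$718.08 total_interest=$18.08
After 7 (month_end (apply 2% monthly interest)): balance=$732.44 total_interest=$32.44
After 8 (month_end (apply 2% monthly interest)): balance=$747.08 total_interest=$47.08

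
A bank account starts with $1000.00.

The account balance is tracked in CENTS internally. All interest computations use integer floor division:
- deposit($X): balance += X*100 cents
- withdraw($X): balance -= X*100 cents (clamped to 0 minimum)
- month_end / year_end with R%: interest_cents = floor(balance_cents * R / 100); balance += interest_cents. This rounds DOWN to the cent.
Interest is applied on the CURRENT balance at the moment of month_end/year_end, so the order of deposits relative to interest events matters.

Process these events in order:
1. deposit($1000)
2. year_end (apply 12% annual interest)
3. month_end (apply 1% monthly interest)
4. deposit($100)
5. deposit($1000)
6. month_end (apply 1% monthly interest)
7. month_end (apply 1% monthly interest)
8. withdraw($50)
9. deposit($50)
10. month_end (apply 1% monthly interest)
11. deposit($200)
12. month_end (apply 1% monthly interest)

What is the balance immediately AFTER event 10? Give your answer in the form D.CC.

Answer: 3464.27

Derivation:
After 1 (deposit($1000)): balance=$2000.00 total_interest=$0.00
After 2 (year_end (apply 12% annual interest)): balance=$2240.00 total_interest=$240.00
After 3 (month_end (apply 1% monthly interest)): balance=$2262.40 total_interest=$262.40
After 4 (deposit($100)): balance=$2362.40 total_interest=$262.40
After 5 (deposit($1000)): balance=$3362.40 total_interest=$262.40
After 6 (month_end (apply 1% monthly interest)): balance=$3396.02 total_interest=$296.02
After 7 (month_end (apply 1% monthly interest)): balance=$3429.98 total_interest=$329.98
After 8 (withdraw($50)): balance=$3379.98 total_interest=$329.98
After 9 (deposit($50)): balance=$3429.98 total_interest=$329.98
After 10 (month_end (apply 1% monthly interest)): balance=$3464.27 total_interest=$364.27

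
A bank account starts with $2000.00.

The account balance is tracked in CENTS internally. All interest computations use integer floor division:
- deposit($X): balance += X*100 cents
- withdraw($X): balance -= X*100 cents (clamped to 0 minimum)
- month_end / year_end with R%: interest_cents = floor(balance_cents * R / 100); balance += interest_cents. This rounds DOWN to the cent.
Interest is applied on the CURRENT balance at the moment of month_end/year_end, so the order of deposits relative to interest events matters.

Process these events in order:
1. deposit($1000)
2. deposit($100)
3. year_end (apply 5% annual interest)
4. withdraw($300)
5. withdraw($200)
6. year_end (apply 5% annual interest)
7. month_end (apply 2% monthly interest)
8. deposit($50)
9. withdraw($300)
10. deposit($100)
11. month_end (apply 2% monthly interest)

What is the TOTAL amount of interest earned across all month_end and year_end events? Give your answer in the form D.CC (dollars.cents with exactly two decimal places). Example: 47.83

Answer: 406.61

Derivation:
After 1 (deposit($1000)): balance=$3000.00 total_interest=$0.00
After 2 (deposit($100)): balance=$3100.00 total_interest=$0.00
After 3 (year_end (apply 5% annual interest)): balance=$3255.00 total_interest=$155.00
After 4 (withdraw($300)): balance=$2955.00 total_interest=$155.00
After 5 (withdraw($200)): balance=$2755.00 total_interest=$155.00
After 6 (year_end (apply 5% annual interest)): balance=$2892.75 total_interest=$292.75
After 7 (month_end (apply 2% monthly interest)): balance=$2950.60 total_interest=$350.60
After 8 (deposit($50)): balance=$3000.60 total_interest=$350.60
After 9 (withdraw($300)): balance=$2700.60 total_interest=$350.60
After 10 (deposit($100)): balance=$2800.60 total_interest=$350.60
After 11 (month_end (apply 2% monthly interest)): balance=$2856.61 total_interest=$406.61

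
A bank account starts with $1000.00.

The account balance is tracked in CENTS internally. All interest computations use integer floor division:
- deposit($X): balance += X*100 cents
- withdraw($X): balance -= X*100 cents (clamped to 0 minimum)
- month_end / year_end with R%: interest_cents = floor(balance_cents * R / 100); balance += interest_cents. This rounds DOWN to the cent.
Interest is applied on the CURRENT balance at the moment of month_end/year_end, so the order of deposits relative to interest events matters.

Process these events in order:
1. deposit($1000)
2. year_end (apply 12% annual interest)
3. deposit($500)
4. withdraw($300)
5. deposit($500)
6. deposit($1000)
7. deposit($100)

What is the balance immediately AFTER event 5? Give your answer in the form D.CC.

Answer: 2940.00

Derivation:
After 1 (deposit($1000)): balance=$2000.00 total_interest=$0.00
After 2 (year_end (apply 12% annual interest)): balance=$2240.00 total_interest=$240.00
After 3 (deposit($500)): balance=$2740.00 total_interest=$240.00
After 4 (withdraw($300)): balance=$2440.00 total_interest=$240.00
After 5 (deposit($500)): balance=$2940.00 total_interest=$240.00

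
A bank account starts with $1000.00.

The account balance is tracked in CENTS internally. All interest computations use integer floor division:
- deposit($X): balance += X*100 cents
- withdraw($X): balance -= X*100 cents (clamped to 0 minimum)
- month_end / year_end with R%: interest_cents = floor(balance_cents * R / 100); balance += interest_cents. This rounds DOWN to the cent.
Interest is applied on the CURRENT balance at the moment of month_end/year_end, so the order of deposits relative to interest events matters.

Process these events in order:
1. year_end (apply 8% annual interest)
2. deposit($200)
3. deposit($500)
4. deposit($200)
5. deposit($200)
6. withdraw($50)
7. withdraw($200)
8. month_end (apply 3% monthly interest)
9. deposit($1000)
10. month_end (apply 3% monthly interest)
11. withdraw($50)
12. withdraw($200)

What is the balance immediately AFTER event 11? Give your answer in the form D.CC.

After 1 (year_end (apply 8% annual interest)): balance=$1080.00 total_interest=$80.00
After 2 (deposit($200)): balance=$1280.00 total_interest=$80.00
After 3 (deposit($500)): balance=$1780.00 total_interest=$80.00
After 4 (deposit($200)): balance=$1980.00 total_interest=$80.00
After 5 (deposit($200)): balance=$2180.00 total_interest=$80.00
After 6 (withdraw($50)): balance=$2130.00 total_interest=$80.00
After 7 (withdraw($200)): balance=$1930.00 total_interest=$80.00
After 8 (month_end (apply 3% monthly interest)): balance=$1987.90 total_interest=$137.90
After 9 (deposit($1000)): balance=$2987.90 total_interest=$137.90
After 10 (month_end (apply 3% monthly interest)): balance=$3077.53 total_interest=$227.53
After 11 (withdraw($50)): balance=$3027.53 total_interest=$227.53

Answer: 3027.53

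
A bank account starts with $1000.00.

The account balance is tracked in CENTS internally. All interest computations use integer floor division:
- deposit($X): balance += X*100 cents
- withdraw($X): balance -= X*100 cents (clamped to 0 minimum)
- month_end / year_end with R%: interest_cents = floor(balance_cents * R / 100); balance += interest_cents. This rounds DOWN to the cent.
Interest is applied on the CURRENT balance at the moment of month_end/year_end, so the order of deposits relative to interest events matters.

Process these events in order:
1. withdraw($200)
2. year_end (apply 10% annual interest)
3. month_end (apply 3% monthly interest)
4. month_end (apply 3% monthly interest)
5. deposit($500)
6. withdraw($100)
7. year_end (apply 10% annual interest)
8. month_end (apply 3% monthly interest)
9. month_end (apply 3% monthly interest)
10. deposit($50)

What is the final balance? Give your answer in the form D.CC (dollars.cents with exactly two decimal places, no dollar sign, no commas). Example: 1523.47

After 1 (withdraw($200)): balance=$800.00 total_interest=$0.00
After 2 (year_end (apply 10% annual interest)): balance=$880.00 total_interest=$80.00
After 3 (month_end (apply 3% monthly interest)): balance=$906.40 total_interest=$106.40
After 4 (month_end (apply 3% monthly interest)): balance=$933.59 total_interest=$133.59
After 5 (deposit($500)): balance=$1433.59 total_interest=$133.59
After 6 (withdraw($100)): balance=$1333.59 total_interest=$133.59
After 7 (year_end (apply 10% annual interest)): balance=$1466.94 total_interest=$266.94
After 8 (month_end (apply 3% monthly interest)): balance=$1510.94 total_interest=$310.94
After 9 (month_end (apply 3% monthly interest)): balance=$1556.26 total_interest=$356.26
After 10 (deposit($50)): balance=$1606.26 total_interest=$356.26

Answer: 1606.26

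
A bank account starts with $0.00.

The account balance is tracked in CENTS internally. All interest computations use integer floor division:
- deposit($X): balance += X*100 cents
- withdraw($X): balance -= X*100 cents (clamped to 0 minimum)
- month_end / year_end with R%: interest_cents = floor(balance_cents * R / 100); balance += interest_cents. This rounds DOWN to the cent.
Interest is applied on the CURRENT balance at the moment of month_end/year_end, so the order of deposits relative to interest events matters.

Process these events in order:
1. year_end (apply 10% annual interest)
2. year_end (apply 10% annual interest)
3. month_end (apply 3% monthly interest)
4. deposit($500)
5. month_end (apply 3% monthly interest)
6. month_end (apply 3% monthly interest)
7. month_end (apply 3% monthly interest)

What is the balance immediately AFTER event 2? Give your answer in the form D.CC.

Answer: 0.00

Derivation:
After 1 (year_end (apply 10% annual interest)): balance=$0.00 total_interest=$0.00
After 2 (year_end (apply 10% annual interest)): balance=$0.00 total_interest=$0.00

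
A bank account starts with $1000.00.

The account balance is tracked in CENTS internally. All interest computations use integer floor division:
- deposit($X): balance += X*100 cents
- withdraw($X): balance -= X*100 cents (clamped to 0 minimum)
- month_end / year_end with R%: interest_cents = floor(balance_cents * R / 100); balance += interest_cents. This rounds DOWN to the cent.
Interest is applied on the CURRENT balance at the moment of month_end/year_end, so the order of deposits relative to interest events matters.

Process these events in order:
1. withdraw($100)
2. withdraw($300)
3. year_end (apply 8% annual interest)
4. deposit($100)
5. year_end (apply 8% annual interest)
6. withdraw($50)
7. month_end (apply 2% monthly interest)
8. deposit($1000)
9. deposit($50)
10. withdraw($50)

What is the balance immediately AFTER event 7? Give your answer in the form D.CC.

Answer: 772.99

Derivation:
After 1 (withdraw($100)): balance=$900.00 total_interest=$0.00
After 2 (withdraw($300)): balance=$600.00 total_interest=$0.00
After 3 (year_end (apply 8% annual interest)): balance=$648.00 total_interest=$48.00
After 4 (deposit($100)): balance=$748.00 total_interest=$48.00
After 5 (year_end (apply 8% annual interest)): balance=$807.84 total_interest=$107.84
After 6 (withdraw($50)): balance=$757.84 total_interest=$107.84
After 7 (month_end (apply 2% monthly interest)): balance=$772.99 total_interest=$122.99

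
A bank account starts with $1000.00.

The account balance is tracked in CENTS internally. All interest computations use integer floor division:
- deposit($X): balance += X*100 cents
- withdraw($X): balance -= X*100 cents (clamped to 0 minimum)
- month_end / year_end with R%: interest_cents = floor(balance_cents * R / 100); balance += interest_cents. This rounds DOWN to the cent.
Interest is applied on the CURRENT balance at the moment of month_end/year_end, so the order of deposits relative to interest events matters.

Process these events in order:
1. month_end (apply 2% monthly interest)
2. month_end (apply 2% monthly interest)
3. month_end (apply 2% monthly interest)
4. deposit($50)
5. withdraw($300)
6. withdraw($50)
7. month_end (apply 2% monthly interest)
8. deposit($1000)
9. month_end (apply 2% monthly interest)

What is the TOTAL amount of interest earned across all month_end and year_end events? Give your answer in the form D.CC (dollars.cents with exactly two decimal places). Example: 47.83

After 1 (month_end (apply 2% monthly interest)): balance=$1020.00 total_interest=$20.00
After 2 (month_end (apply 2% monthly interest)): balance=$1040.40 total_interest=$40.40
After 3 (month_end (apply 2% monthly interest)): balance=$1061.20 total_interest=$61.20
After 4 (deposit($50)): balance=$1111.20 total_interest=$61.20
After 5 (withdraw($300)): balance=$811.20 total_interest=$61.20
After 6 (withdraw($50)): balance=$761.20 total_interest=$61.20
After 7 (month_end (apply 2% monthly interest)): balance=$776.42 total_interest=$76.42
After 8 (deposit($1000)): balance=$1776.42 total_interest=$76.42
After 9 (month_end (apply 2% monthly interest)): balance=$1811.94 total_interest=$111.94

Answer: 111.94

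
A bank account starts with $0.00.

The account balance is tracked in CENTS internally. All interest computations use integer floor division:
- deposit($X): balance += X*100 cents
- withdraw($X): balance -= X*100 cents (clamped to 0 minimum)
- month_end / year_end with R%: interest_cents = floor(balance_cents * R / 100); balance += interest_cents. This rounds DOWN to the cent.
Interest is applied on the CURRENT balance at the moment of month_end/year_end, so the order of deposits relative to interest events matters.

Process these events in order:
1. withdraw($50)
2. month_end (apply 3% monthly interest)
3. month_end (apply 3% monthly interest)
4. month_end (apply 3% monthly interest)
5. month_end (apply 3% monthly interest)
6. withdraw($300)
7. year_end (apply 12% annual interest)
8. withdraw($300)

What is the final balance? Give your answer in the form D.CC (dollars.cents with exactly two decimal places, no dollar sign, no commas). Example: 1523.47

After 1 (withdraw($50)): balance=$0.00 total_interest=$0.00
After 2 (month_end (apply 3% monthly interest)): balance=$0.00 total_interest=$0.00
After 3 (month_end (apply 3% monthly interest)): balance=$0.00 total_interest=$0.00
After 4 (month_end (apply 3% monthly interest)): balance=$0.00 total_interest=$0.00
After 5 (month_end (apply 3% monthly interest)): balance=$0.00 total_interest=$0.00
After 6 (withdraw($300)): balance=$0.00 total_interest=$0.00
After 7 (year_end (apply 12% annual interest)): balance=$0.00 total_interest=$0.00
After 8 (withdraw($300)): balance=$0.00 total_interest=$0.00

Answer: 0.00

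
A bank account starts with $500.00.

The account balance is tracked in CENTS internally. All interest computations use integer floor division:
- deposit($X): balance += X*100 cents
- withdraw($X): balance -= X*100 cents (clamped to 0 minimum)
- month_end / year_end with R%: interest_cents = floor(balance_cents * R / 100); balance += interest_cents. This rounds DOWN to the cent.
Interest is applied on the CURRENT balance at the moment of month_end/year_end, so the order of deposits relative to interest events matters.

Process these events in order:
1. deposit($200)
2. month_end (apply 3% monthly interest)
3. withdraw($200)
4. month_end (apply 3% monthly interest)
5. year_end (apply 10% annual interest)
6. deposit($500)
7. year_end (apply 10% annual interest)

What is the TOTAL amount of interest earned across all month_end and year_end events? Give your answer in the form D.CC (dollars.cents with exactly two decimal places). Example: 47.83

After 1 (deposit($200)): balance=$700.00 total_interest=$0.00
After 2 (month_end (apply 3% monthly interest)): balance=$721.00 total_interest=$21.00
After 3 (withdraw($200)): balance=$521.00 total_interest=$21.00
After 4 (month_end (apply 3% monthly interest)): balance=$536.63 total_interest=$36.63
After 5 (year_end (apply 10% annual interest)): balance=$590.29 total_interest=$90.29
After 6 (deposit($500)): balance=$1090.29 total_interest=$90.29
After 7 (year_end (apply 10% annual interest)): balance=$1199.31 total_interest=$199.31

Answer: 199.31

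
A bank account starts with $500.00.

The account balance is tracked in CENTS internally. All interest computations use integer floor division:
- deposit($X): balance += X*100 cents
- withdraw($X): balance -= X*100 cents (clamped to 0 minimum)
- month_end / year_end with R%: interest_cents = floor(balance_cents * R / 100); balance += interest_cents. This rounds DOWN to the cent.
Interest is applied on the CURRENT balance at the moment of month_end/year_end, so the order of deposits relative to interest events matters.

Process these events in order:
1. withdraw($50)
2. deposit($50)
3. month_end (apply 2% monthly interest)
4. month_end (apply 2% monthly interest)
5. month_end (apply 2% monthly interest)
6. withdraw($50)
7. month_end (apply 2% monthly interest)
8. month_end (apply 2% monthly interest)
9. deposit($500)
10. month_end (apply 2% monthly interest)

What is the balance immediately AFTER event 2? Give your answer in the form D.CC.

Answer: 500.00

Derivation:
After 1 (withdraw($50)): balance=$450.00 total_interest=$0.00
After 2 (deposit($50)): balance=$500.00 total_interest=$0.00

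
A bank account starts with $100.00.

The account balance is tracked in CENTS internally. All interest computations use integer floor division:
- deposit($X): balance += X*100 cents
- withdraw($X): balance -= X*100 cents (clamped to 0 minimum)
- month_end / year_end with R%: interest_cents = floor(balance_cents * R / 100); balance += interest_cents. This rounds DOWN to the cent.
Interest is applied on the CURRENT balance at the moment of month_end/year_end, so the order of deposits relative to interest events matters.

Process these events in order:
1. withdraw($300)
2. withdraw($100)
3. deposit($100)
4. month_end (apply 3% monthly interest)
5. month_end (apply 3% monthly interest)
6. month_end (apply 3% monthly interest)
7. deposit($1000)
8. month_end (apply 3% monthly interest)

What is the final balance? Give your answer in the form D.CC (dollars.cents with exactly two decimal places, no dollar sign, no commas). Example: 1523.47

Answer: 1142.54

Derivation:
After 1 (withdraw($300)): balance=$0.00 total_interest=$0.00
After 2 (withdraw($100)): balance=$0.00 total_interest=$0.00
After 3 (deposit($100)): balance=$100.00 total_interest=$0.00
After 4 (month_end (apply 3% monthly interest)): balance=$103.00 total_interest=$3.00
After 5 (month_end (apply 3% monthly interest)): balance=$106.09 total_interest=$6.09
After 6 (month_end (apply 3% monthly interest)): balance=$109.27 total_interest=$9.27
After 7 (deposit($1000)): balance=$1109.27 total_interest=$9.27
After 8 (month_end (apply 3% monthly interest)): balance=$1142.54 total_interest=$42.54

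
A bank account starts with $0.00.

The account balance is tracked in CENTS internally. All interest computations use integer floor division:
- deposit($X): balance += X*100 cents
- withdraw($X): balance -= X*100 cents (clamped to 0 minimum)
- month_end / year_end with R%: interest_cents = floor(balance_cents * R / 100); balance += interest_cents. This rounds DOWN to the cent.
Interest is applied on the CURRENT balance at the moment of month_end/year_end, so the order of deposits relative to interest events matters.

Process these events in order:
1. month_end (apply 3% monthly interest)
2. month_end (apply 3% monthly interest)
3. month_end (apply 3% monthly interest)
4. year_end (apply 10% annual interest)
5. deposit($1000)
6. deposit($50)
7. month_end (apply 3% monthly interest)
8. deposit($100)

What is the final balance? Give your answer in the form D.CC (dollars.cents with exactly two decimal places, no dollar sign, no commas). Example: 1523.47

After 1 (month_end (apply 3% monthly interest)): balance=$0.00 total_interest=$0.00
After 2 (month_end (apply 3% monthly interest)): balance=$0.00 total_interest=$0.00
After 3 (month_end (apply 3% monthly interest)): balance=$0.00 total_interest=$0.00
After 4 (year_end (apply 10% annual interest)): balance=$0.00 total_interest=$0.00
After 5 (deposit($1000)): balance=$1000.00 total_interest=$0.00
After 6 (deposit($50)): balance=$1050.00 total_interest=$0.00
After 7 (month_end (apply 3% monthly interest)): balance=$1081.50 total_interest=$31.50
After 8 (deposit($100)): balance=$1181.50 total_interest=$31.50

Answer: 1181.50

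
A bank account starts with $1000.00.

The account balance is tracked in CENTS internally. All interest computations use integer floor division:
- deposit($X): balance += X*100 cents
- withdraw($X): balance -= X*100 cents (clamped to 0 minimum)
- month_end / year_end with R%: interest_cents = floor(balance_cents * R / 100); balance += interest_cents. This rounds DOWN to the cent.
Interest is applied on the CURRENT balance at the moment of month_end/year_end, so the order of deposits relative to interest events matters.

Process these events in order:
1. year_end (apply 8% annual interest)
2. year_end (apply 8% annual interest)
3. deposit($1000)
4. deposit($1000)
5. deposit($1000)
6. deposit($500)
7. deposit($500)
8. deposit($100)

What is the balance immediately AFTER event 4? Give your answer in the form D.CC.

Answer: 3166.40

Derivation:
After 1 (year_end (apply 8% annual interest)): balance=$1080.00 total_interest=$80.00
After 2 (year_end (apply 8% annual interest)): balance=$1166.40 total_interest=$166.40
After 3 (deposit($1000)): balance=$2166.40 total_interest=$166.40
After 4 (deposit($1000)): balance=$3166.40 total_interest=$166.40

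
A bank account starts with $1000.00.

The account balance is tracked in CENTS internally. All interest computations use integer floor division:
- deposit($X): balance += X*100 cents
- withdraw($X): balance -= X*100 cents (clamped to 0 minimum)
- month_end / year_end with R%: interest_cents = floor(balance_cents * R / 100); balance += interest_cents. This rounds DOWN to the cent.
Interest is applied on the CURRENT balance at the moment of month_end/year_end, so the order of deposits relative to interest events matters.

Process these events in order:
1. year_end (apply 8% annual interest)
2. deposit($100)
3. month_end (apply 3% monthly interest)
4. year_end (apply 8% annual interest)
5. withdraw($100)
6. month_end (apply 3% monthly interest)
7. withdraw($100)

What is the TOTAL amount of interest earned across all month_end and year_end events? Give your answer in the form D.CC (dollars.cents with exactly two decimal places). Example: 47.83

After 1 (year_end (apply 8% annual interest)): balance=$1080.00 total_interest=$80.00
After 2 (deposit($100)): balance=$1180.00 total_interest=$80.00
After 3 (month_end (apply 3% monthly interest)): balance=$1215.40 total_interest=$115.40
After 4 (year_end (apply 8% annual interest)): balance=$1312.63 total_interest=$212.63
After 5 (withdraw($100)): balance=$1212.63 total_interest=$212.63
After 6 (month_end (apply 3% monthly interest)): balance=$1249.00 total_interest=$249.00
After 7 (withdraw($100)): balance=$1149.00 total_interest=$249.00

Answer: 249.00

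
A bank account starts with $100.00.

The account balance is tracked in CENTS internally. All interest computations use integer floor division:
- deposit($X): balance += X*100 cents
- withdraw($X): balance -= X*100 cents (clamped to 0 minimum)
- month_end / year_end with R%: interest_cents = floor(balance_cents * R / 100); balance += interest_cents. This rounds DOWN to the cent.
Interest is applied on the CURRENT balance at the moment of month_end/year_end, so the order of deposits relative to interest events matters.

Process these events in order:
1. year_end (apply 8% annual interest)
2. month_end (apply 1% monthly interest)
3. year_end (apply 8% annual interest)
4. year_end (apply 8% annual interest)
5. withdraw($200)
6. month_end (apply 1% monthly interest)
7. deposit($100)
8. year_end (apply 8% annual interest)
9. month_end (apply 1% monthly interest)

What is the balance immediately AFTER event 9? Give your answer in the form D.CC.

After 1 (year_end (apply 8% annual interest)): balance=$108.00 total_interest=$8.00
After 2 (month_end (apply 1% monthly interest)): balance=$109.08 total_interest=$9.08
After 3 (year_end (apply 8% annual interest)): balance=$117.80 total_interest=$17.80
After 4 (year_end (apply 8% annual interest)): balance=$127.22 total_interest=$27.22
After 5 (withdraw($200)): balance=$0.00 total_interest=$27.22
After 6 (month_end (apply 1% monthly interest)): balance=$0.00 total_interest=$27.22
After 7 (deposit($100)): balance=$100.00 total_interest=$27.22
After 8 (year_end (apply 8% annual interest)): balance=$108.00 total_interest=$35.22
After 9 (month_end (apply 1% monthly interest)): balance=$109.08 total_interest=$36.30

Answer: 109.08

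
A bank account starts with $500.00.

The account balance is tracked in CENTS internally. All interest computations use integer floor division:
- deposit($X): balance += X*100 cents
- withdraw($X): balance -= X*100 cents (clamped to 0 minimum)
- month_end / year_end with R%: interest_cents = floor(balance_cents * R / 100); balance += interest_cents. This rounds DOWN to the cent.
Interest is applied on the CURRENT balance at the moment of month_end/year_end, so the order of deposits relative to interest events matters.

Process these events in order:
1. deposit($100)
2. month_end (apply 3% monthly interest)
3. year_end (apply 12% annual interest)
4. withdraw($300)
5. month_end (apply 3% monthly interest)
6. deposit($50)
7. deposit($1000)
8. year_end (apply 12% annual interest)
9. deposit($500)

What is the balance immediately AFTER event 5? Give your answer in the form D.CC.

After 1 (deposit($100)): balance=$600.00 total_interest=$0.00
After 2 (month_end (apply 3% monthly interest)): balance=$618.00 total_interest=$18.00
After 3 (year_end (apply 12% annual interest)): balance=$692.16 total_interest=$92.16
After 4 (withdraw($300)): balance=$392.16 total_interest=$92.16
After 5 (month_end (apply 3% monthly interest)): balance=$403.92 total_interest=$103.92

Answer: 403.92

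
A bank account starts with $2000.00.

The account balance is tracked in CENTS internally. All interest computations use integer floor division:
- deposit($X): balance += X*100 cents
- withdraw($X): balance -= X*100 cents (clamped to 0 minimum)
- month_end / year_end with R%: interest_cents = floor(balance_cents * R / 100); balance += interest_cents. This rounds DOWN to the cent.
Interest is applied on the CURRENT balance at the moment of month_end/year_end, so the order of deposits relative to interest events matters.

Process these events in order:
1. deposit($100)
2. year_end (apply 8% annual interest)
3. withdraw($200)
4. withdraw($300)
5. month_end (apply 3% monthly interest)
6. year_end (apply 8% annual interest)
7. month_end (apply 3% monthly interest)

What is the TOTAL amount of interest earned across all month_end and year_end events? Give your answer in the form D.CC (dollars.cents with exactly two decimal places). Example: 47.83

After 1 (deposit($100)): balance=$2100.00 total_interest=$0.00
After 2 (year_end (apply 8% annual interest)): balance=$2268.00 total_interest=$168.00
After 3 (withdraw($200)): balance=$2068.00 total_interest=$168.00
After 4 (withdraw($300)): balance=$1768.00 total_interest=$168.00
After 5 (month_end (apply 3% monthly interest)): balance=$1821.04 total_interest=$221.04
After 6 (year_end (apply 8% annual interest)): balance=$1966.72 total_interest=$366.72
After 7 (month_end (apply 3% monthly interest)): balance=$2025.72 total_interest=$425.72

Answer: 425.72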